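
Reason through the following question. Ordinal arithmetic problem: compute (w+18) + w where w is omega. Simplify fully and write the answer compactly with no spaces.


Compute (w+18) + w.
Ordinal + is associative but NOT commutative; for finite n>0, n + w = w but w + n stays w+n.
(w+18) + w = w + (18+w) = w + w = w*2 (the finite tail 18 is absorbed by the right w).
Result = w*2

w*2


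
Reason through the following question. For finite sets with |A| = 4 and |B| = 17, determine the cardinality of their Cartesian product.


The Cartesian product A x B contains all ordered pairs (a, b).
|A x B| = |A| * |B| = 4 * 17 = 68

68


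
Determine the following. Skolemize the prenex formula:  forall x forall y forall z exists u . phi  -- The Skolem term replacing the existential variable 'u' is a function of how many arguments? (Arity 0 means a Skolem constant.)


Quantifier prefix: forall x forall y forall z exists u
'u' is existentially quantified at position 4.
Universal variables preceding it: x, y, z
Skolem function arity = 3

3


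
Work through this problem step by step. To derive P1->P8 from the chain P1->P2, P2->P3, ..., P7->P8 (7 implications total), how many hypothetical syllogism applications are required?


With 7 implications in a chain connecting 8 propositions:
P1->P2, P2->P3, ..., P7->P8
Steps needed = (number of implications) - 1 = 7 - 1 = 6

6


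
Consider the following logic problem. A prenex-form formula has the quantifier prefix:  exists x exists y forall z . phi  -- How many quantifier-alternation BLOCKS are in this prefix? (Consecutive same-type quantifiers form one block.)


Quantifier-type sequence: E E A  (A=forall, E=exists)
Group into maximal same-type runs:
  Ex2 | Ax1
Number of blocks = 2

2


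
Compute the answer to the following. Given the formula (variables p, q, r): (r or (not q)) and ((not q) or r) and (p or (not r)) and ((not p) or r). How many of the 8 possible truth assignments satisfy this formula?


Evaluate all 8 assignments for p, q, r:
p=0, q=0, r=0: 1
p=0, q=0, r=1: 0
p=0, q=1, r=0: 0
p=0, q=1, r=1: 0
p=1, q=0, r=0: 0
p=1, q=0, r=1: 1
p=1, q=1, r=0: 0
p=1, q=1, r=1: 1
Satisfying count = 3

3


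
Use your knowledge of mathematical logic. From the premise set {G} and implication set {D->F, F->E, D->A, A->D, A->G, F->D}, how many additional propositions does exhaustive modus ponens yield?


Initial facts: {G}
Apply modus ponens to closure:
  (no implication fires)
Final known: {G}
New propositions: {(none)}
Count = 0

0


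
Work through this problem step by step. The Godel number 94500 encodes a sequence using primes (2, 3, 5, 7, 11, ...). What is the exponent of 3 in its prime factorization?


Factorize 94500 by dividing by 3 repeatedly.
Division steps: 3 divides 94500 exactly 3 time(s).
Exponent of 3 = 3

3


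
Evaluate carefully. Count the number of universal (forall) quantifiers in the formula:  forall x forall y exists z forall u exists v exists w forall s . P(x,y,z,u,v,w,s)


Quantifier prefix: forall x forall y exists z forall u exists v exists w forall s
Mark each quantifier type:
  U U E U E E U
Universal count = 4, Existential count = 3
Asked for universal (forall) quantifiers: 4

4


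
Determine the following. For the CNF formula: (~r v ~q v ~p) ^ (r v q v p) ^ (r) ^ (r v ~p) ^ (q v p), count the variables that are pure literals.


Check each variable for pure literal status:
p: mixed (not pure)
q: mixed (not pure)
r: mixed (not pure)
Pure literal count = 0

0


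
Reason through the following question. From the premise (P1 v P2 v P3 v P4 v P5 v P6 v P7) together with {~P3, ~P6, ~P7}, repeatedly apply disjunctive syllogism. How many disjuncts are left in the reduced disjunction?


Original disjuncts (7): P1, P2, P3, P4, P5, P6, P7
Negated (eliminate): ~P3, ~P6, ~P7
Remaining disjuncts: P1, P2, P4, P5
Count = 7 - 3 = 4

4


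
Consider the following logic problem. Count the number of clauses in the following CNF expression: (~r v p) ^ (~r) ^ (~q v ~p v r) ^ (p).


A CNF formula is a conjunction of clauses.
Clauses are separated by ^.
Counting the conjuncts: 4 clauses.

4


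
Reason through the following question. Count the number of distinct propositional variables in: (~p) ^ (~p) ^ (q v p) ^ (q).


Identify each variable that appears in the formula.
Variables found: p, q
Count = 2

2


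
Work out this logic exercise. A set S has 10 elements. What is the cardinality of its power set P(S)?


The power set of a set with n elements has 2^n elements.
|P(S)| = 2^10 = 1024

1024


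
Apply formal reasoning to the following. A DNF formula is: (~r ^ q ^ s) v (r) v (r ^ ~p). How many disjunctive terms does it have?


A DNF formula is a disjunction of terms (conjunctions).
Terms are separated by v.
Counting the disjuncts: 3 terms.

3


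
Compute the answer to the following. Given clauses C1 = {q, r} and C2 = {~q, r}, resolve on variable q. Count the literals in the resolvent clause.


Remove q from C1 and ~q from C2.
C1 remainder: {r}
C2 remainder: {r}
Union (resolvent): {r}
Resolvent has 1 literal(s).

1


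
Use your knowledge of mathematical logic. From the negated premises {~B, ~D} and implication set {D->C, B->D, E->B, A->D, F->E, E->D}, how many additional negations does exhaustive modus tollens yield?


Initial negated facts: {~B, ~D}
Apply modus tollens to closure:
  ~B and E->B  =>  ~E
  ~D and A->D  =>  ~A
  ~E and F->E  =>  ~F
Final negated: {~A, ~B, ~D, ~E, ~F}
New negations: {~A, ~E, ~F}
Count = 3

3


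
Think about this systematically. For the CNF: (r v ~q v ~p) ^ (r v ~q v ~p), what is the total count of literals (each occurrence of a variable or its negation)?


Counting literals in each clause:
Clause 1: 3 literal(s)
Clause 2: 3 literal(s)
Total = 6

6


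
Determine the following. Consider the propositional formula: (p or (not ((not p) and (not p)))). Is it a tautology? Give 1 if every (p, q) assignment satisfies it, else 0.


Check all 4 assignments:
p=0, q=0: 0
p=0, q=1: 0
p=1, q=0: 1
p=1, q=1: 1
Satisfying count = 2/4.
Tautology iff count = 4: no.

0


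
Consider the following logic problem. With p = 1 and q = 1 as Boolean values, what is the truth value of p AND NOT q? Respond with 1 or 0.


p = 1, q = 1
Operation: p AND NOT q
Evaluate: 1 AND NOT 1 = 0

0


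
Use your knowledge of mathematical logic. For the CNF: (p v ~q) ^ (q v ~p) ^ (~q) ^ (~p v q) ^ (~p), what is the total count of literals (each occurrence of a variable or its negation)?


Counting literals in each clause:
Clause 1: 2 literal(s)
Clause 2: 2 literal(s)
Clause 3: 1 literal(s)
Clause 4: 2 literal(s)
Clause 5: 1 literal(s)
Total = 8

8


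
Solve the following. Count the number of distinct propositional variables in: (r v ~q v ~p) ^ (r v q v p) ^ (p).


Identify each variable that appears in the formula.
Variables found: p, q, r
Count = 3

3


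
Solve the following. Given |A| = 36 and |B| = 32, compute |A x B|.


The Cartesian product A x B contains all ordered pairs (a, b).
|A x B| = |A| * |B| = 36 * 32 = 1152

1152


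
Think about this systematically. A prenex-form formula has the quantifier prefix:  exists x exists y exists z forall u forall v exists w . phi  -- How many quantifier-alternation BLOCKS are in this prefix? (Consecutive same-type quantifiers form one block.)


Quantifier-type sequence: E E E A A E  (A=forall, E=exists)
Group into maximal same-type runs:
  Ex3 | Ax2 | Ex1
Number of blocks = 3

3


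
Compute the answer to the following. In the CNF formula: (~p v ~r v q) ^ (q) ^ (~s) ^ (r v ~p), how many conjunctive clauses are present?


A CNF formula is a conjunction of clauses.
Clauses are separated by ^.
Counting the conjuncts: 4 clauses.

4


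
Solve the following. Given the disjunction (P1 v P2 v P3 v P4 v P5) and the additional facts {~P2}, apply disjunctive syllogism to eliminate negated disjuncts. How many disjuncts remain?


Original disjuncts (5): P1, P2, P3, P4, P5
Negated (eliminate): ~P2
Remaining disjuncts: P1, P3, P4, P5
Count = 5 - 1 = 4

4


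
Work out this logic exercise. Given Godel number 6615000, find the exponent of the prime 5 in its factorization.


Factorize 6615000 by dividing by 5 repeatedly.
Division steps: 5 divides 6615000 exactly 4 time(s).
Exponent of 5 = 4

4


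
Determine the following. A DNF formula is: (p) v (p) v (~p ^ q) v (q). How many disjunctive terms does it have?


A DNF formula is a disjunction of terms (conjunctions).
Terms are separated by v.
Counting the disjuncts: 4 terms.

4


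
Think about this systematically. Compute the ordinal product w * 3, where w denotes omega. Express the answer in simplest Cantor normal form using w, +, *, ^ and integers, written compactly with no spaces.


Compute w * 3.
Ordinal * is associative and left-distributive over +, but NOT commutative; for finite n>1, n*w = w but w*n stays w*n.
w * 3 means 3 copies of w concatenated: w*3.
Result = w*3

w*3


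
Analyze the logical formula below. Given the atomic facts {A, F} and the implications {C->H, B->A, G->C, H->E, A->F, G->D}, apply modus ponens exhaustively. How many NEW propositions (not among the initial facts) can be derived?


Initial facts: {A, F}
Apply modus ponens to closure:
  (no implication fires)
Final known: {A, F}
New propositions: {(none)}
Count = 0

0


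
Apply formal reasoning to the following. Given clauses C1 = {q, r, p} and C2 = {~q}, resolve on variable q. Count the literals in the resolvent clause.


Remove q from C1 and ~q from C2.
C1 remainder: {r, p}
C2 remainder: {}
Union (resolvent): {p, r}
Resolvent has 2 literal(s).

2


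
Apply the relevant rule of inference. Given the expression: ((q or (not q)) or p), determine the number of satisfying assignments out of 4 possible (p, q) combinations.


Check all 4 assignments:
p=0, q=0: 1
p=0, q=1: 1
p=1, q=0: 1
p=1, q=1: 1
Count of True = 4

4


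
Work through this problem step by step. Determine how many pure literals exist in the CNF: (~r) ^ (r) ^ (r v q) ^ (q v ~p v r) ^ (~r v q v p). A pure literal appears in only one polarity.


Check each variable for pure literal status:
p: mixed (not pure)
q: pure positive
r: mixed (not pure)
Pure literal count = 1

1


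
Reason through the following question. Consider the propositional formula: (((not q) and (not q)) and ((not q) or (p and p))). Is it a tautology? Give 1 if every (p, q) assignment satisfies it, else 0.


Check all 4 assignments:
p=0, q=0: 1
p=0, q=1: 0
p=1, q=0: 1
p=1, q=1: 0
Satisfying count = 2/4.
Tautology iff count = 4: no.

0


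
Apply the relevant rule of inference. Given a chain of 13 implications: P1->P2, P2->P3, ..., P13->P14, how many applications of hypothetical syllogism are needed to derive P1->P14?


With 13 implications in a chain connecting 14 propositions:
P1->P2, P2->P3, ..., P13->P14
Steps needed = (number of implications) - 1 = 13 - 1 = 12

12


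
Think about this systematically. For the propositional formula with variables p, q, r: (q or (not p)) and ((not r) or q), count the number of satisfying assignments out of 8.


Evaluate all 8 assignments for p, q, r:
p=0, q=0, r=0: 1
p=0, q=0, r=1: 0
p=0, q=1, r=0: 1
p=0, q=1, r=1: 1
p=1, q=0, r=0: 0
p=1, q=0, r=1: 0
p=1, q=1, r=0: 1
p=1, q=1, r=1: 1
Satisfying count = 5

5


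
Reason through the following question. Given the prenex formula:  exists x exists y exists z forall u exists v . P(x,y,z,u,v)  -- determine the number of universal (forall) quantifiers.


Quantifier prefix: exists x exists y exists z forall u exists v
Mark each quantifier type:
  E E E U E
Universal count = 1, Existential count = 4
Asked for universal (forall) quantifiers: 1

1


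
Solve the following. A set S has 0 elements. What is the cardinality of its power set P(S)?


The power set of a set with n elements has 2^n elements.
|P(S)| = 2^0 = 1

1


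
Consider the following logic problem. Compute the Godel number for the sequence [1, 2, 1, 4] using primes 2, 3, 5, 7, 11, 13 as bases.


Encode each element as an exponent of the corresponding prime:
  2^1 = 2
  3^2 = 9
  5^1 = 5
  7^4 = 2401
Product = 2 * 9 * 5 * 2401 = 216090

216090


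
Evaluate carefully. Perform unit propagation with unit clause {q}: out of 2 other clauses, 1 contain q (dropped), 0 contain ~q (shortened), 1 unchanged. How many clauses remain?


Satisfied (removed): 1
Shortened (remain): 0
Unchanged (remain): 1
Remaining = 0 + 1 = 1

1


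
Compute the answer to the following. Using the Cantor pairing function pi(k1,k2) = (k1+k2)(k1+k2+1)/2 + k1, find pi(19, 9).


k1 + k2 = 28
(k1+k2)(k1+k2+1)/2 = 28 * 29 / 2 = 406
pi = 406 + 19 = 425

425


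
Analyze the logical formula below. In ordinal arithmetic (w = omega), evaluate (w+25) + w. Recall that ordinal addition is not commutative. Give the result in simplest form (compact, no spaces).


Compute (w+25) + w.
Ordinal + is associative but NOT commutative; for finite n>0, n + w = w but w + n stays w+n.
(w+25) + w = w + (25+w) = w + w = w*2 (the finite tail 25 is absorbed by the right w).
Result = w*2

w*2


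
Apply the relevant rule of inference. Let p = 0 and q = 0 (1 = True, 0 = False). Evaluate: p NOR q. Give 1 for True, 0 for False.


p = 0, q = 0
Operation: p NOR q
Evaluate: 0 NOR 0 = 1

1


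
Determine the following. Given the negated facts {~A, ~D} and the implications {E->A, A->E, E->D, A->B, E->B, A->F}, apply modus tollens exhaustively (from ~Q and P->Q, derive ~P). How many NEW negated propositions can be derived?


Initial negated facts: {~A, ~D}
Apply modus tollens to closure:
  ~A and E->A  =>  ~E
Final negated: {~A, ~D, ~E}
New negations: {~E}
Count = 1

1


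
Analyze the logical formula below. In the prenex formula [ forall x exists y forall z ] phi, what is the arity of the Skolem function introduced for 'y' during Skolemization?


Quantifier prefix: forall x exists y forall z
'y' is existentially quantified at position 2.
Universal variables preceding it: x
Skolem function arity = 1

1


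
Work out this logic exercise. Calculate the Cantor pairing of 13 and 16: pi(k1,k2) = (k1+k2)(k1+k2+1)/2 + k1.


k1 + k2 = 29
(k1+k2)(k1+k2+1)/2 = 29 * 30 / 2 = 435
pi = 435 + 13 = 448

448


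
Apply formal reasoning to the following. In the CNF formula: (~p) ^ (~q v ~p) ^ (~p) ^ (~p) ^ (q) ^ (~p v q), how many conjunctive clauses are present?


A CNF formula is a conjunction of clauses.
Clauses are separated by ^.
Counting the conjuncts: 6 clauses.

6


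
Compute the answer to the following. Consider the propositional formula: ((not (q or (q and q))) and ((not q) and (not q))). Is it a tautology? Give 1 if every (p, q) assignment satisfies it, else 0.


Check all 4 assignments:
p=0, q=0: 1
p=0, q=1: 0
p=1, q=0: 1
p=1, q=1: 0
Satisfying count = 2/4.
Tautology iff count = 4: no.

0


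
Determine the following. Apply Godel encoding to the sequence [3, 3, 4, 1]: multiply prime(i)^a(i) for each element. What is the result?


Encode each element as an exponent of the corresponding prime:
  2^3 = 8
  3^3 = 27
  5^4 = 625
  7^1 = 7
Product = 8 * 27 * 625 * 7 = 945000

945000


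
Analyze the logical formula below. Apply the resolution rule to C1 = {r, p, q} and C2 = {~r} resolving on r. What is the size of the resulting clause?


Remove r from C1 and ~r from C2.
C1 remainder: {p, q}
C2 remainder: {}
Union (resolvent): {p, q}
Resolvent has 2 literal(s).

2


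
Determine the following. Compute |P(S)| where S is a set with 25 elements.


The power set of a set with n elements has 2^n elements.
|P(S)| = 2^25 = 33554432

33554432


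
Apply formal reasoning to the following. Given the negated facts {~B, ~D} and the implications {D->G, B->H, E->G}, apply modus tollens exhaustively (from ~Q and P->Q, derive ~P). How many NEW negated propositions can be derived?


Initial negated facts: {~B, ~D}
Apply modus tollens to closure:
  (no implication fires)
Final negated: {~B, ~D}
New negations: {(none)}
Count = 0

0


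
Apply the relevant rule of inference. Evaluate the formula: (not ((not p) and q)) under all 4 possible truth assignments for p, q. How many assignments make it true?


Check all 4 assignments:
p=0, q=0: 1
p=0, q=1: 0
p=1, q=0: 1
p=1, q=1: 1
Count of True = 3

3


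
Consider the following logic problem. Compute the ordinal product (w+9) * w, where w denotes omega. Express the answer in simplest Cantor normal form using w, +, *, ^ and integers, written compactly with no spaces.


Compute (w+9) * w.
Ordinal * is associative and left-distributive over +, but NOT commutative; for finite n>1, n*w = w but w*n stays w*n.
(w+9) * w = sup{(w+9)*k : k<w} = sup{w*k+9} = w^2 (the +9 tail is absorbed in the limit).
Result = w^2

w^2


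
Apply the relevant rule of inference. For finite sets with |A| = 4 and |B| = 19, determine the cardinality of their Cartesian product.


The Cartesian product A x B contains all ordered pairs (a, b).
|A x B| = |A| * |B| = 4 * 19 = 76

76


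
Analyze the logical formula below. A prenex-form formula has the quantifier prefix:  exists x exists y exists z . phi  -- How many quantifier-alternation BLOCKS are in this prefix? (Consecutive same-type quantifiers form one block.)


Quantifier-type sequence: E E E  (A=forall, E=exists)
Group into maximal same-type runs:
  Ex3
Number of blocks = 1

1


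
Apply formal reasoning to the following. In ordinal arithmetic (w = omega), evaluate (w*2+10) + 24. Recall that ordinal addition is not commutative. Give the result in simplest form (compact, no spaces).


Compute (w*2+10) + 24.
Ordinal + is associative but NOT commutative; for finite n>0, n + w = w but w + n stays w+n.
By associativity: (w*2+10) + 24 = w*2 + (10+24) = w*2+34.
Result = w*2+34

w*2+34


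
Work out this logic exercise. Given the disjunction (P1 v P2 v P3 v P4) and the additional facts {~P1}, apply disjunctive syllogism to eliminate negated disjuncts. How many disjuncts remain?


Original disjuncts (4): P1, P2, P3, P4
Negated (eliminate): ~P1
Remaining disjuncts: P2, P3, P4
Count = 4 - 1 = 3

3


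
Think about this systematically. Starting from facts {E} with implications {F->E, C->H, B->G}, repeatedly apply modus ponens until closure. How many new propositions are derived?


Initial facts: {E}
Apply modus ponens to closure:
  (no implication fires)
Final known: {E}
New propositions: {(none)}
Count = 0

0


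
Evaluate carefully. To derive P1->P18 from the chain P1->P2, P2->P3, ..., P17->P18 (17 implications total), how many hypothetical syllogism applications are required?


With 17 implications in a chain connecting 18 propositions:
P1->P2, P2->P3, ..., P17->P18
Steps needed = (number of implications) - 1 = 17 - 1 = 16

16


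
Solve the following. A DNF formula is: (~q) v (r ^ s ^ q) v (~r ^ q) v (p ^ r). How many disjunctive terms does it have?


A DNF formula is a disjunction of terms (conjunctions).
Terms are separated by v.
Counting the disjuncts: 4 terms.

4


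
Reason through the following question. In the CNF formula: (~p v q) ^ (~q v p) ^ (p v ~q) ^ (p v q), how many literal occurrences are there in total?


Counting literals in each clause:
Clause 1: 2 literal(s)
Clause 2: 2 literal(s)
Clause 3: 2 literal(s)
Clause 4: 2 literal(s)
Total = 8

8


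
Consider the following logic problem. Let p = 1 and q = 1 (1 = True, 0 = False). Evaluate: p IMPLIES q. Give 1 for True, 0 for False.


p = 1, q = 1
Operation: p IMPLIES q
Evaluate: 1 IMPLIES 1 = 1

1


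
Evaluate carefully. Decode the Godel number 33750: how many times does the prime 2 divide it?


Factorize 33750 by dividing by 2 repeatedly.
Division steps: 2 divides 33750 exactly 1 time(s).
Exponent of 2 = 1

1


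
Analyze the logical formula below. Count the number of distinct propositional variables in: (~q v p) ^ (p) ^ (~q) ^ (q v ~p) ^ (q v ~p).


Identify each variable that appears in the formula.
Variables found: p, q
Count = 2

2


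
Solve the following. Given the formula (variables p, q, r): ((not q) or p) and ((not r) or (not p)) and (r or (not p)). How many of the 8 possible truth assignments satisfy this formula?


Evaluate all 8 assignments for p, q, r:
p=0, q=0, r=0: 1
p=0, q=0, r=1: 1
p=0, q=1, r=0: 0
p=0, q=1, r=1: 0
p=1, q=0, r=0: 0
p=1, q=0, r=1: 0
p=1, q=1, r=0: 0
p=1, q=1, r=1: 0
Satisfying count = 2

2


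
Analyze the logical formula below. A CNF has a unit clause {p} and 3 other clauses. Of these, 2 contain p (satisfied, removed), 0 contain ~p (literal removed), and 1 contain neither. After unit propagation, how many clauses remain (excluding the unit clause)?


Satisfied (removed): 2
Shortened (remain): 0
Unchanged (remain): 1
Remaining = 0 + 1 = 1

1


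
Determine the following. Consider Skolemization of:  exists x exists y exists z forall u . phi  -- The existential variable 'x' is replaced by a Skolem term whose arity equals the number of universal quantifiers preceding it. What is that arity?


Quantifier prefix: exists x exists y exists z forall u
'x' is existentially quantified at position 1.
No universal quantifiers precede it.
Skolem function arity = 0 (a Skolem constant)

0


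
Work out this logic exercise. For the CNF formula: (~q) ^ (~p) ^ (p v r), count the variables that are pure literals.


Check each variable for pure literal status:
p: mixed (not pure)
q: pure negative
r: pure positive
Pure literal count = 2

2


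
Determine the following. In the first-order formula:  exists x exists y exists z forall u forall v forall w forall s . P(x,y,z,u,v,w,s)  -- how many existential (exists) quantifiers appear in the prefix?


Quantifier prefix: exists x exists y exists z forall u forall v forall w forall s
Mark each quantifier type:
  E E E U U U U
Universal count = 4, Existential count = 3
Asked for existential (exists) quantifiers: 3

3


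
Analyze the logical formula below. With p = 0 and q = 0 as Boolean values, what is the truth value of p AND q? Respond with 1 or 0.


p = 0, q = 0
Operation: p AND q
Evaluate: 0 AND 0 = 0

0


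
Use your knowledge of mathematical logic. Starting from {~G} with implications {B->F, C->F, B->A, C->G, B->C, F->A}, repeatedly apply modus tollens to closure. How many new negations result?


Initial negated facts: {~G}
Apply modus tollens to closure:
  ~G and C->G  =>  ~C
  ~C and B->C  =>  ~B
Final negated: {~B, ~C, ~G}
New negations: {~B, ~C}
Count = 2

2


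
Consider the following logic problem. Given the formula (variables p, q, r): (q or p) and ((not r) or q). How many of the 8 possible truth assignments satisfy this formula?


Evaluate all 8 assignments for p, q, r:
p=0, q=0, r=0: 0
p=0, q=0, r=1: 0
p=0, q=1, r=0: 1
p=0, q=1, r=1: 1
p=1, q=0, r=0: 1
p=1, q=0, r=1: 0
p=1, q=1, r=0: 1
p=1, q=1, r=1: 1
Satisfying count = 5

5


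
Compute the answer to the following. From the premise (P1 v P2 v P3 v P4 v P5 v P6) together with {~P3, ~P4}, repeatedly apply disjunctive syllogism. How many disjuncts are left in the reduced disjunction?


Original disjuncts (6): P1, P2, P3, P4, P5, P6
Negated (eliminate): ~P3, ~P4
Remaining disjuncts: P1, P2, P5, P6
Count = 6 - 2 = 4

4


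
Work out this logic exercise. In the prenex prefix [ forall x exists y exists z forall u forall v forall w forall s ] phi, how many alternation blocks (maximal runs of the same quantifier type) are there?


Quantifier-type sequence: A E E A A A A  (A=forall, E=exists)
Group into maximal same-type runs:
  Ax1 | Ex2 | Ax4
Number of blocks = 3

3


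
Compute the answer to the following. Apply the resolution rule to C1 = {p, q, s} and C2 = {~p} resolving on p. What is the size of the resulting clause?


Remove p from C1 and ~p from C2.
C1 remainder: {q, s}
C2 remainder: {}
Union (resolvent): {q, s}
Resolvent has 2 literal(s).

2


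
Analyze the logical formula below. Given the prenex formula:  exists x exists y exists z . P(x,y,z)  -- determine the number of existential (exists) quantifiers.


Quantifier prefix: exists x exists y exists z
Mark each quantifier type:
  E E E
Universal count = 0, Existential count = 3
Asked for existential (exists) quantifiers: 3

3


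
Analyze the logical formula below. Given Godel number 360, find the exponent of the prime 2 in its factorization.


Factorize 360 by dividing by 2 repeatedly.
Division steps: 2 divides 360 exactly 3 time(s).
Exponent of 2 = 3

3


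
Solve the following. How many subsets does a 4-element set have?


The power set of a set with n elements has 2^n elements.
|P(S)| = 2^4 = 16

16


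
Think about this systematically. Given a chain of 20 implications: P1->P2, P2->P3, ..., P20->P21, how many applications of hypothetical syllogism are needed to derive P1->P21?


With 20 implications in a chain connecting 21 propositions:
P1->P2, P2->P3, ..., P20->P21
Steps needed = (number of implications) - 1 = 20 - 1 = 19

19


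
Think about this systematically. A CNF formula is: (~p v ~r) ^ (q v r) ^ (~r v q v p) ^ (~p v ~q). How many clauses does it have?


A CNF formula is a conjunction of clauses.
Clauses are separated by ^.
Counting the conjuncts: 4 clauses.

4


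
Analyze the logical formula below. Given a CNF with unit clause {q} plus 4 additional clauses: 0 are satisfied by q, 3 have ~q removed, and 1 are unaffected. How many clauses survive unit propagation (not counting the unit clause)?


Satisfied (removed): 0
Shortened (remain): 3
Unchanged (remain): 1
Remaining = 3 + 1 = 4

4


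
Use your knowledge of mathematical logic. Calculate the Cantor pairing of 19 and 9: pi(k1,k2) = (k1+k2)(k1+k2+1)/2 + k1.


k1 + k2 = 28
(k1+k2)(k1+k2+1)/2 = 28 * 29 / 2 = 406
pi = 406 + 19 = 425

425


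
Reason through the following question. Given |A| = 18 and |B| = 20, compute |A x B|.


The Cartesian product A x B contains all ordered pairs (a, b).
|A x B| = |A| * |B| = 18 * 20 = 360

360


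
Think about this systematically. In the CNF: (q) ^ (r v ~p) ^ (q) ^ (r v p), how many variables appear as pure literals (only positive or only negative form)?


Check each variable for pure literal status:
p: mixed (not pure)
q: pure positive
r: pure positive
Pure literal count = 2

2


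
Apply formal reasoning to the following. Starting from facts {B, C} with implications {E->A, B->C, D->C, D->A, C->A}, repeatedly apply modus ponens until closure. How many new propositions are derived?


Initial facts: {B, C}
Apply modus ponens to closure:
  C and C->A  =>  A
Final known: {A, B, C}
New propositions: {A}
Count = 1

1


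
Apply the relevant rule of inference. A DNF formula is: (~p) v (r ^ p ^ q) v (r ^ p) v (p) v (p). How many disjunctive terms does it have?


A DNF formula is a disjunction of terms (conjunctions).
Terms are separated by v.
Counting the disjuncts: 5 terms.

5


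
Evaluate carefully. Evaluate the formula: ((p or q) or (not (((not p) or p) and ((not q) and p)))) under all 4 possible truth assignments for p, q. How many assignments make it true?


Check all 4 assignments:
p=0, q=0: 1
p=0, q=1: 1
p=1, q=0: 1
p=1, q=1: 1
Count of True = 4

4


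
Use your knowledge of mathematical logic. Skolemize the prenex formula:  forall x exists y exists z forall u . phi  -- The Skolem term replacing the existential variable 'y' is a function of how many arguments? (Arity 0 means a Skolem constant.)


Quantifier prefix: forall x exists y exists z forall u
'y' is existentially quantified at position 2.
Universal variables preceding it: x
Skolem function arity = 1

1


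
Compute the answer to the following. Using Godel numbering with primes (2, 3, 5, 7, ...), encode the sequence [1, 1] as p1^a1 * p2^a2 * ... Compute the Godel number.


Encode each element as an exponent of the corresponding prime:
  2^1 = 2
  3^1 = 3
Product = 2 * 3 = 6

6


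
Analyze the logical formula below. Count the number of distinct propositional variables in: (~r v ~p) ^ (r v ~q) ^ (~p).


Identify each variable that appears in the formula.
Variables found: p, q, r
Count = 3

3


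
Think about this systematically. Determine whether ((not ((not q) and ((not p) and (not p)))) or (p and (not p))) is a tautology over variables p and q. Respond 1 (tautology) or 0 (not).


Check all 4 assignments:
p=0, q=0: 0
p=0, q=1: 1
p=1, q=0: 1
p=1, q=1: 1
Satisfying count = 3/4.
Tautology iff count = 4: no.

0


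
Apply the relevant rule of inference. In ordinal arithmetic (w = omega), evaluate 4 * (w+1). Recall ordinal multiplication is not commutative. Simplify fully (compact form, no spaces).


Compute 4 * (w+1).
Ordinal * is associative and left-distributive over +, but NOT commutative; for finite n>1, n*w = w but w*n stays w*n.
By left-distributivity: 4 * (w+1) = 4*w + 4*1 = w + 4 = w+4.
Result = w+4

w+4


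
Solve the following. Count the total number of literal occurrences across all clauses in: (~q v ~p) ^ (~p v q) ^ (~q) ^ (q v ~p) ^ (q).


Counting literals in each clause:
Clause 1: 2 literal(s)
Clause 2: 2 literal(s)
Clause 3: 1 literal(s)
Clause 4: 2 literal(s)
Clause 5: 1 literal(s)
Total = 8

8


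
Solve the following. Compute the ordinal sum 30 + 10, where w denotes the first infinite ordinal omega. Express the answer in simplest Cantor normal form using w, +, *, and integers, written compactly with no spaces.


Compute 30 + 10.
Ordinal + is associative but NOT commutative; for finite n>0, n + w = w but w + n stays w+n.
Both operands finite; ordinal + agrees with natural +: 30 + 10 = 40.
Result = 40

40


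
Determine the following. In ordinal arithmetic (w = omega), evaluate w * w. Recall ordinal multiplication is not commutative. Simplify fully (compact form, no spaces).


Compute w * w.
Ordinal * is associative and left-distributive over +, but NOT commutative; for finite n>1, n*w = w but w*n stays w*n.
w * w = w^2 by definition.
Result = w^2

w^2


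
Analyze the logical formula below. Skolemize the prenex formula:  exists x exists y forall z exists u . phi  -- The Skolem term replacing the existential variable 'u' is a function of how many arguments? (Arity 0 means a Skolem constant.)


Quantifier prefix: exists x exists y forall z exists u
'u' is existentially quantified at position 4.
Universal variables preceding it: z
Skolem function arity = 1

1


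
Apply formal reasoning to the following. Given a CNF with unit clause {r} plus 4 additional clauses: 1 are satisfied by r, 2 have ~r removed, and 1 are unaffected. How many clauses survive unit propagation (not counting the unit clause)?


Satisfied (removed): 1
Shortened (remain): 2
Unchanged (remain): 1
Remaining = 2 + 1 = 3

3


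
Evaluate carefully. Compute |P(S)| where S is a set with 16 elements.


The power set of a set with n elements has 2^n elements.
|P(S)| = 2^16 = 65536

65536


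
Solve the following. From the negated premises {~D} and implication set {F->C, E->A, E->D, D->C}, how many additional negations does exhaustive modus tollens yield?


Initial negated facts: {~D}
Apply modus tollens to closure:
  ~D and E->D  =>  ~E
Final negated: {~D, ~E}
New negations: {~E}
Count = 1

1


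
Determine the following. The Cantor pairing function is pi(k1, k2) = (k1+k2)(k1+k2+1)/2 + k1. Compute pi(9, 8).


k1 + k2 = 17
(k1+k2)(k1+k2+1)/2 = 17 * 18 / 2 = 153
pi = 153 + 9 = 162

162


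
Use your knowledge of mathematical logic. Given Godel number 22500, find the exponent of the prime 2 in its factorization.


Factorize 22500 by dividing by 2 repeatedly.
Division steps: 2 divides 22500 exactly 2 time(s).
Exponent of 2 = 2

2


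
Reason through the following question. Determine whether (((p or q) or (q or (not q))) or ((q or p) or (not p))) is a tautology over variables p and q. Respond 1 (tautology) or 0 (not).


Check all 4 assignments:
p=0, q=0: 1
p=0, q=1: 1
p=1, q=0: 1
p=1, q=1: 1
Satisfying count = 4/4.
Tautology iff count = 4: yes.

1


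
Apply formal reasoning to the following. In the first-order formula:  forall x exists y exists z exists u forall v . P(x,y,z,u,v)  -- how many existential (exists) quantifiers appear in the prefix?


Quantifier prefix: forall x exists y exists z exists u forall v
Mark each quantifier type:
  U E E E U
Universal count = 2, Existential count = 3
Asked for existential (exists) quantifiers: 3

3


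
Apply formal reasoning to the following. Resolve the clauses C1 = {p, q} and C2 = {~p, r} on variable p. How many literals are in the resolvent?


Remove p from C1 and ~p from C2.
C1 remainder: {q}
C2 remainder: {r}
Union (resolvent): {q, r}
Resolvent has 2 literal(s).

2


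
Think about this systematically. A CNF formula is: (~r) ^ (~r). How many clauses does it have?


A CNF formula is a conjunction of clauses.
Clauses are separated by ^.
Counting the conjuncts: 2 clauses.

2


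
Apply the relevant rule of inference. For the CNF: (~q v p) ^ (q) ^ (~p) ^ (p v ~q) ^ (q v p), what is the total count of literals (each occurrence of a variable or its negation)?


Counting literals in each clause:
Clause 1: 2 literal(s)
Clause 2: 1 literal(s)
Clause 3: 1 literal(s)
Clause 4: 2 literal(s)
Clause 5: 2 literal(s)
Total = 8

8


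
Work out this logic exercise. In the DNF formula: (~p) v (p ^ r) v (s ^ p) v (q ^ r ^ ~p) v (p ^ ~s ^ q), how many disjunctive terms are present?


A DNF formula is a disjunction of terms (conjunctions).
Terms are separated by v.
Counting the disjuncts: 5 terms.

5


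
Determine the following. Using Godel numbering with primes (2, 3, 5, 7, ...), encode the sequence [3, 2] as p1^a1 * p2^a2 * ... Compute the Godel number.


Encode each element as an exponent of the corresponding prime:
  2^3 = 8
  3^2 = 9
Product = 8 * 9 = 72

72


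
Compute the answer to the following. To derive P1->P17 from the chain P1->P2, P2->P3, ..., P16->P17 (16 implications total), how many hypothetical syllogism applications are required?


With 16 implications in a chain connecting 17 propositions:
P1->P2, P2->P3, ..., P16->P17
Steps needed = (number of implications) - 1 = 16 - 1 = 15

15


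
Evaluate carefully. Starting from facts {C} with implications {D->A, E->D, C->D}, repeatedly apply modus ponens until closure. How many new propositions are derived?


Initial facts: {C}
Apply modus ponens to closure:
  C and C->D  =>  D
  D and D->A  =>  A
Final known: {A, C, D}
New propositions: {A, D}
Count = 2

2


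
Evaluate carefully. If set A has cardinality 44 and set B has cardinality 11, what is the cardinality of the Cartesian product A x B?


The Cartesian product A x B contains all ordered pairs (a, b).
|A x B| = |A| * |B| = 44 * 11 = 484

484


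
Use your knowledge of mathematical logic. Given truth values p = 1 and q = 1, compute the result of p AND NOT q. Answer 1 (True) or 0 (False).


p = 1, q = 1
Operation: p AND NOT q
Evaluate: 1 AND NOT 1 = 0

0


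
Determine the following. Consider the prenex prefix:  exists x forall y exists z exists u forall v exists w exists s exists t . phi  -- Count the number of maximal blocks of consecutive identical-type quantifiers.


Quantifier-type sequence: E A E E A E E E  (A=forall, E=exists)
Group into maximal same-type runs:
  Ex1 | Ax1 | Ex2 | Ax1 | Ex3
Number of blocks = 5

5


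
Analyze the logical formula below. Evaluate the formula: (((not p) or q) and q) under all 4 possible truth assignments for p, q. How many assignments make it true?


Check all 4 assignments:
p=0, q=0: 0
p=0, q=1: 1
p=1, q=0: 0
p=1, q=1: 1
Count of True = 2

2


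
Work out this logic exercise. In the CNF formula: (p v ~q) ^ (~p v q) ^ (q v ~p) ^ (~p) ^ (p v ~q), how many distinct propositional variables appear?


Identify each variable that appears in the formula.
Variables found: p, q
Count = 2

2


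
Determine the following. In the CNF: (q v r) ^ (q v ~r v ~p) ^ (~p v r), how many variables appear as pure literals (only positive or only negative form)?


Check each variable for pure literal status:
p: pure negative
q: pure positive
r: mixed (not pure)
Pure literal count = 2

2


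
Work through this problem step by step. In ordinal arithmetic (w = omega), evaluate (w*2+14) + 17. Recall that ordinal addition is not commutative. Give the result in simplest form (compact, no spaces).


Compute (w*2+14) + 17.
Ordinal + is associative but NOT commutative; for finite n>0, n + w = w but w + n stays w+n.
By associativity: (w*2+14) + 17 = w*2 + (14+17) = w*2+31.
Result = w*2+31

w*2+31


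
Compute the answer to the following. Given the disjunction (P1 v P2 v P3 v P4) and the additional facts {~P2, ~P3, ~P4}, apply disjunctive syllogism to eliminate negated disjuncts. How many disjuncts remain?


Original disjuncts (4): P1, P2, P3, P4
Negated (eliminate): ~P2, ~P3, ~P4
Remaining disjuncts: P1
Count = 4 - 3 = 1

1


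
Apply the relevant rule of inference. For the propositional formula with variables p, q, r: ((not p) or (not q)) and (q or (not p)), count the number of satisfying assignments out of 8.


Evaluate all 8 assignments for p, q, r:
p=0, q=0, r=0: 1
p=0, q=0, r=1: 1
p=0, q=1, r=0: 1
p=0, q=1, r=1: 1
p=1, q=0, r=0: 0
p=1, q=0, r=1: 0
p=1, q=1, r=0: 0
p=1, q=1, r=1: 0
Satisfying count = 4

4


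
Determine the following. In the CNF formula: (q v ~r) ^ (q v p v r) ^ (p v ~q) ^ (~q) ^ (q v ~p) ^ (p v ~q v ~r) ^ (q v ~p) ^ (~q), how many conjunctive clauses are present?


A CNF formula is a conjunction of clauses.
Clauses are separated by ^.
Counting the conjuncts: 8 clauses.

8


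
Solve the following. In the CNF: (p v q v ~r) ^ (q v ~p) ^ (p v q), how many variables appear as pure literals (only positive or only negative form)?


Check each variable for pure literal status:
p: mixed (not pure)
q: pure positive
r: pure negative
Pure literal count = 2

2


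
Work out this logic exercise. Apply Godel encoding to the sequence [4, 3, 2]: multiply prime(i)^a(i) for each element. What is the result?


Encode each element as an exponent of the corresponding prime:
  2^4 = 16
  3^3 = 27
  5^2 = 25
Product = 16 * 27 * 25 = 10800

10800


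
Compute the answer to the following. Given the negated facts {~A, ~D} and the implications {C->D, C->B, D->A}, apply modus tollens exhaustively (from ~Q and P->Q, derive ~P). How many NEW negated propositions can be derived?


Initial negated facts: {~A, ~D}
Apply modus tollens to closure:
  ~D and C->D  =>  ~C
Final negated: {~A, ~C, ~D}
New negations: {~C}
Count = 1

1


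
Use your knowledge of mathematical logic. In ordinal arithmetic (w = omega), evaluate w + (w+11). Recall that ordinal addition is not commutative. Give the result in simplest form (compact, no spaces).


Compute w + (w+11).
Ordinal + is associative but NOT commutative; for finite n>0, n + w = w but w + n stays w+n.
w + (w+11) = (w+w) + 11 = w*2+11.
Result = w*2+11

w*2+11


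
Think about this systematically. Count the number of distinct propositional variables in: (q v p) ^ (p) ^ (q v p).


Identify each variable that appears in the formula.
Variables found: p, q
Count = 2

2


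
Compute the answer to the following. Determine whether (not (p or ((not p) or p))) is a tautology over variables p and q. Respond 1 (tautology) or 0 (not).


Check all 4 assignments:
p=0, q=0: 0
p=0, q=1: 0
p=1, q=0: 0
p=1, q=1: 0
Satisfying count = 0/4.
Tautology iff count = 4: no.

0


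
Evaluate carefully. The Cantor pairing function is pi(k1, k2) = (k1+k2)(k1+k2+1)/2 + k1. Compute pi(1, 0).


k1 + k2 = 1
(k1+k2)(k1+k2+1)/2 = 1 * 2 / 2 = 1
pi = 1 + 1 = 2

2


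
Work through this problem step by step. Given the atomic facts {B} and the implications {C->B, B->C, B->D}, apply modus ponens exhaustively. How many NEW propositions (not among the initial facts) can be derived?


Initial facts: {B}
Apply modus ponens to closure:
  B and B->C  =>  C
  B and B->D  =>  D
Final known: {B, C, D}
New propositions: {C, D}
Count = 2

2
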